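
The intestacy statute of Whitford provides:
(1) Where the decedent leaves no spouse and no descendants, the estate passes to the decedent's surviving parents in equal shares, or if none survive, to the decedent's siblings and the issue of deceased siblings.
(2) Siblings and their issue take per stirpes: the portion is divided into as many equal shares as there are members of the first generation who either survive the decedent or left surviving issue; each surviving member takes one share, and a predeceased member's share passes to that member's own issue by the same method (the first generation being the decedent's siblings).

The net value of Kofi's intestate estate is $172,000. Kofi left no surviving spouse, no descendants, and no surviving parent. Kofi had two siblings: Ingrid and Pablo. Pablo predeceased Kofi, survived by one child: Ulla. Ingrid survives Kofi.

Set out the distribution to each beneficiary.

Ingrid: $86,000; Ulla: $86,000

The entire $172,000 passes to the siblings and their issue.
That amount ($172,000) is divided into 2 shares of $86,000: Ingrid takes $86,000; Pablo's $86,000 share passes to Pablo's issue.
Pablo's share ($86,000) passes entirely to Ulla.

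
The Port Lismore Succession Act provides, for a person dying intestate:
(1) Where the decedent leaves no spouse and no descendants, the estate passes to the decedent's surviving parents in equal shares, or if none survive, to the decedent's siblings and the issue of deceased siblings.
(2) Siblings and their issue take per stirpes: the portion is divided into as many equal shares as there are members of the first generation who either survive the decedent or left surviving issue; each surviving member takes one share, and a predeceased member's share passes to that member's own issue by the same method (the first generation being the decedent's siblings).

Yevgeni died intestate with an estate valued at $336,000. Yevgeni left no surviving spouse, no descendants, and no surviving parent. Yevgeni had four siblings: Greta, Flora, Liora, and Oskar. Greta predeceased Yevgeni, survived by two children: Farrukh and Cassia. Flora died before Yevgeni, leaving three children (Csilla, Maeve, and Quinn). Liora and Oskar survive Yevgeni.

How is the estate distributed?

The entire $336,000 passes to the siblings and their issue.
That amount ($336,000) is divided into 4 shares of $84,000: Liora and Oskar each take $84,000; Greta's $84,000 share passes to Greta's issue; Flora's $84,000 share passes to Flora's issue.
Greta's share ($84,000) is divided into 2 shares of $42,000: Farrukh and Cassia each take $42,000.
Flora's share ($84,000) is divided into 3 shares of $28,000: Csilla, Maeve, and Quinn each take $28,000.

Farrukh: $42,000; Cassia: $42,000; Csilla: $28,000; Maeve: $28,000; Quinn: $28,000; Liora: $84,000; Oskar: $84,000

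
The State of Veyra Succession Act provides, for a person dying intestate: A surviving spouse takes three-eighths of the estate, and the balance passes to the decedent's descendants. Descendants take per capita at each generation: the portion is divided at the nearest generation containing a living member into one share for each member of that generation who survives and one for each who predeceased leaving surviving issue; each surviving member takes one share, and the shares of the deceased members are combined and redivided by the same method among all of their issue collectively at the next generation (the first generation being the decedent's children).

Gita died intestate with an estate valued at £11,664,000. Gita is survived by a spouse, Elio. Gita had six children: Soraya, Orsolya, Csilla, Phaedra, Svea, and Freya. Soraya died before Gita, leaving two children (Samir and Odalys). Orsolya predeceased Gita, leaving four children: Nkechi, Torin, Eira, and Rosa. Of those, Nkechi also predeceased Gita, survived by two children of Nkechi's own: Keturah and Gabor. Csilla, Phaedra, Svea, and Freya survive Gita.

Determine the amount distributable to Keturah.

Keturah receives £202,500.

Elio takes three-eighths of £11,664,000 = £4,374,000. The remaining £7,290,000 passes to the descendants.
The descendants' portion (£7,290,000) is divided at the children's generation into 6 shares of £1,215,000. Csilla, Phaedra, Svea, and Freya each take £1,215,000. The 2 shares of the deceased (Soraya and Orsolya) are combined into a pool of £2,430,000.
That pool (£2,430,000) is divided at the grandchildren's generation into 6 shares of £405,000. Samir, Odalys, Torin, Eira, and Rosa each take £405,000. The remaining share for the deceased Nkechi (£405,000) is carried to the next generation.
That pool (£405,000) is divided at the great-grandchildren's generation equally among Keturah and Gabor: £202,500 each.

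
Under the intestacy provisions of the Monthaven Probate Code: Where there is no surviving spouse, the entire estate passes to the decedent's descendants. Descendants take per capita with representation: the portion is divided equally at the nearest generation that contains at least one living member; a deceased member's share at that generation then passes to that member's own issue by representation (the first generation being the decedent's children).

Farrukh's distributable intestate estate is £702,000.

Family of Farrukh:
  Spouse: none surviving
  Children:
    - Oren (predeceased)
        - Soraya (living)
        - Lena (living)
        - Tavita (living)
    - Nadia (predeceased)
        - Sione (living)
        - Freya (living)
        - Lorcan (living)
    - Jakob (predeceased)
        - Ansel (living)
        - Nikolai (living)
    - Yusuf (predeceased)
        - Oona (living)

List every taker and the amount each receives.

The entire £702,000 passes to the descendants.
No child survives, so the initial division is made at the grandchildren's generation.
That amount (£702,000) is divided into 9 shares of £78,000: Soraya, Lena, Tavita, Sione, Freya, Lorcan, Ansel, Nikolai, and Oona each take £78,000.

Soraya: £78,000; Lena: £78,000; Tavita: £78,000; Sione: £78,000; Freya: £78,000; Lorcan: £78,000; Ansel: £78,000; Nikolai: £78,000; Oona: £78,000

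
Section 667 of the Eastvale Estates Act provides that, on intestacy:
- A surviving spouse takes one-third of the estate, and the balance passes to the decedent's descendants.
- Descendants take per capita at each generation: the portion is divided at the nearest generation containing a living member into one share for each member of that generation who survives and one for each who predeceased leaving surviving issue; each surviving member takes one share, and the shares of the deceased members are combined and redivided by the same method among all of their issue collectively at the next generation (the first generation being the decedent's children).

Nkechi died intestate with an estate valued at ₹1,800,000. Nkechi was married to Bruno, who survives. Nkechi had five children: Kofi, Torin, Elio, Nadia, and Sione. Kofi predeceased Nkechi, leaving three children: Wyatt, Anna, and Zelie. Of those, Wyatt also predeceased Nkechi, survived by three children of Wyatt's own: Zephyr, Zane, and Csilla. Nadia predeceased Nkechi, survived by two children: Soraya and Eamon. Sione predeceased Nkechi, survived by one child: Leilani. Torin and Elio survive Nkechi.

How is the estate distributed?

Bruno takes one-third of ₹1,800,000 = ₹600,000. The remaining ₹1,200,000 passes to the descendants.
The descendants' portion (₹1,200,000) is divided at the children's generation into 5 shares of ₹240,000. Torin and Elio each take ₹240,000. The 3 shares of the deceased (Kofi, Nadia, and Sione) are combined into a pool of ₹720,000.
That pool (₹720,000) is divided at the grandchildren's generation into 6 shares of ₹120,000. Anna, Zelie, Soraya, Eamon, and Leilani each take ₹120,000. The remaining share for the deceased Wyatt (₹120,000) is carried to the next generation.
That pool (₹120,000) is divided at the great-grandchildren's generation equally among Zephyr, Zane, and Csilla: ₹40,000 each.

Bruno: ₹600,000; Zephyr: ₹40,000; Zane: ₹40,000; Csilla: ₹40,000; Anna: ₹120,000; Zelie: ₹120,000; Torin: ₹240,000; Elio: ₹240,000; Soraya: ₹120,000; Eamon: ₹120,000; Leilani: ₹120,000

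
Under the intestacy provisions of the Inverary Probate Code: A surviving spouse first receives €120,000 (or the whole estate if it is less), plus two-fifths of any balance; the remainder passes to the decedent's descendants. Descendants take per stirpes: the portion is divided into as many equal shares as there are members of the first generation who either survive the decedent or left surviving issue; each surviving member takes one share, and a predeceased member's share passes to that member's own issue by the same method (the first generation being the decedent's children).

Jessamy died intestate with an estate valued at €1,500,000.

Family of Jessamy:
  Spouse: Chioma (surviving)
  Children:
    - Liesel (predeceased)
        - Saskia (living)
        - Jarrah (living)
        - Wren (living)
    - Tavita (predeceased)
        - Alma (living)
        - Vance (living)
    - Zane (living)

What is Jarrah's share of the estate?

Chioma first takes €120,000, leaving a balance of €1,380,000. Chioma then takes two-fifths of the balance (€552,000), for a total of €672,000. The remaining €828,000 passes to the descendants.
The descendants' portion (€828,000) is divided into 3 shares of €276,000: Zane takes €276,000; Liesel's €276,000 share passes to Liesel's issue; Tavita's €276,000 share passes to Tavita's issue.
Liesel's share (€276,000) is divided into 3 shares of €92,000: Saskia, Jarrah, and Wren each take €92,000.
Tavita's share (€276,000) is divided into 2 shares of €138,000: Alma and Vance each take €138,000.

Jarrah receives €92,000.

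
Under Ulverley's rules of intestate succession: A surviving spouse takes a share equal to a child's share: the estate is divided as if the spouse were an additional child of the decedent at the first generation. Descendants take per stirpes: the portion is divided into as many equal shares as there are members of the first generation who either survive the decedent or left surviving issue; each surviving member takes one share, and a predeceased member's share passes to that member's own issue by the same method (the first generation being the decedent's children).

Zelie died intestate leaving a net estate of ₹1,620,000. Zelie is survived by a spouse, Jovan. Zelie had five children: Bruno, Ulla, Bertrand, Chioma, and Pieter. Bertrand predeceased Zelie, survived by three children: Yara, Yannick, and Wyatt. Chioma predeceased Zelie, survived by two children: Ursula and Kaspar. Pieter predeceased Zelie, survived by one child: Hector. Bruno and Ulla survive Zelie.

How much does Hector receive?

The spouse counts as an additional share at the children's level, so there are 6 primary shares of ₹270,000. Jovan takes one such share (₹270,000).
The children's combined portion (₹1,350,000) is divided into 5 shares of ₹270,000: Bruno and Ulla each take ₹270,000; Bertrand's ₹270,000 share passes to Bertrand's issue; Chioma's ₹270,000 share passes to Chioma's issue; Pieter's ₹270,000 share passes to Pieter's issue.
Bertrand's share (₹270,000) is divided into 3 shares of ₹90,000: Yara, Yannick, and Wyatt each take ₹90,000.
Chioma's share (₹270,000) is divided into 2 shares of ₹135,000: Ursula and Kaspar each take ₹135,000.
Pieter's share (₹270,000) passes entirely to Hector.

Hector receives ₹270,000.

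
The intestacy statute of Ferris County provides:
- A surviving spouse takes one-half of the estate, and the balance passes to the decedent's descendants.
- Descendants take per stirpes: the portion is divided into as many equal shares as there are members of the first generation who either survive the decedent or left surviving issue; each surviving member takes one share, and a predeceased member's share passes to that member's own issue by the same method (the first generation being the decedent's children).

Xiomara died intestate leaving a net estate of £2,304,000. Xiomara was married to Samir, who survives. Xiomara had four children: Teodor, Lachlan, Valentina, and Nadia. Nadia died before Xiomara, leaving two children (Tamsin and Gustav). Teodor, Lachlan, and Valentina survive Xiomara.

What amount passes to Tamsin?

Tamsin receives £144,000.

Samir takes one-half of £2,304,000 = £1,152,000. The remaining £1,152,000 passes to the descendants.
The descendants' portion (£1,152,000) is divided into 4 shares of £288,000: Teodor, Lachlan, and Valentina each take £288,000; Nadia's £288,000 share passes to Nadia's issue.
Nadia's share (£288,000) is divided into 2 shares of £144,000: Tamsin and Gustav each take £144,000.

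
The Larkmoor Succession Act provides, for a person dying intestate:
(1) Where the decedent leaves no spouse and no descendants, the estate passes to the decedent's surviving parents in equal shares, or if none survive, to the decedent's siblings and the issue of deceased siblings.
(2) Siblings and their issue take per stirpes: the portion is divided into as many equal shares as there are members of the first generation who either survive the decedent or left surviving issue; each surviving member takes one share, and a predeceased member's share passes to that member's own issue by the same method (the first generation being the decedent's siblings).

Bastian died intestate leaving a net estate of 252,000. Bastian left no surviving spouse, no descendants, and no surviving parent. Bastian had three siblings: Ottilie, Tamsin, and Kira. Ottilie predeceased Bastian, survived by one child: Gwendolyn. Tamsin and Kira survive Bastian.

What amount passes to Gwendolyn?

The entire 252,000 passes to the siblings and their issue.
That amount (252,000) is divided into 3 shares of 84,000: Tamsin and Kira each take 84,000; Ottilie's 84,000 share passes to Ottilie's issue.
Ottilie's share (84,000) passes entirely to Gwendolyn.

Gwendolyn receives 84,000.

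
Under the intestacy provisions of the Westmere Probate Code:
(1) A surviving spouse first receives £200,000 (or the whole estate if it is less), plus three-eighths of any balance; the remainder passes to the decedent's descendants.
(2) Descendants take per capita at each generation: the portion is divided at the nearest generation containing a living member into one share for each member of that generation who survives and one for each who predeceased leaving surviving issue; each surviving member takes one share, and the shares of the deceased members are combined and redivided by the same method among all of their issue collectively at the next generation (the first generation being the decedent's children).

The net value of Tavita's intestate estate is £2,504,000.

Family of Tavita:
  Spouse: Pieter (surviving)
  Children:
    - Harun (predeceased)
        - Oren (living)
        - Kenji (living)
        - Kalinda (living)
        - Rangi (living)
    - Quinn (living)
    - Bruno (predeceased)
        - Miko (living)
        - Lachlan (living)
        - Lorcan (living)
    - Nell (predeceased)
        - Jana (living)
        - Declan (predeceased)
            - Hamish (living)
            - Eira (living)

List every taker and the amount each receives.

Pieter first takes £200,000, leaving a balance of £2,304,000. Pieter then takes three-eighths of the balance (£864,000), for a total of £1,064,000. The remaining £1,440,000 passes to the descendants.
The descendants' portion (£1,440,000) is divided at the children's generation into 4 shares of £360,000. Quinn takes £360,000. The 3 shares of the deceased (Harun, Bruno, and Nell) are combined into a pool of £1,080,000.
That pool (£1,080,000) is divided at the grandchildren's generation into 9 shares of £120,000. Oren, Kenji, Kalinda, Rangi, Miko, Lachlan, Lorcan, and Jana each take £120,000. The remaining share for the deceased Declan (£120,000) is carried to the next generation.
That pool (£120,000) is divided at the great-grandchildren's generation equally among Hamish and Eira: £60,000 each.

Pieter: £1,064,000; Oren: £120,000; Kenji: £120,000; Kalinda: £120,000; Rangi: £120,000; Quinn: £360,000; Miko: £120,000; Lachlan: £120,000; Lorcan: £120,000; Jana: £120,000; Hamish: £60,000; Eira: £60,000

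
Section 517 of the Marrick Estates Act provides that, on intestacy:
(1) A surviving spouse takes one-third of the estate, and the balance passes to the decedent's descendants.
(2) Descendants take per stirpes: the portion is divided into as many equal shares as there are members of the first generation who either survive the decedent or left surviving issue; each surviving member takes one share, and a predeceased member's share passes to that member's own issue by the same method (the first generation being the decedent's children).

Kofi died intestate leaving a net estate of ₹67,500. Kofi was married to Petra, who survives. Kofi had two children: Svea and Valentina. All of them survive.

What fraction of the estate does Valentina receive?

Petra takes one-third of ₹67,500 = ₹22,500. The remaining ₹45,000 passes to the descendants.
The descendants' portion (₹45,000) is divided into 2 shares of ₹22,500: Svea and Valentina each take ₹22,500.

Valentina receives 1/3 of the estate.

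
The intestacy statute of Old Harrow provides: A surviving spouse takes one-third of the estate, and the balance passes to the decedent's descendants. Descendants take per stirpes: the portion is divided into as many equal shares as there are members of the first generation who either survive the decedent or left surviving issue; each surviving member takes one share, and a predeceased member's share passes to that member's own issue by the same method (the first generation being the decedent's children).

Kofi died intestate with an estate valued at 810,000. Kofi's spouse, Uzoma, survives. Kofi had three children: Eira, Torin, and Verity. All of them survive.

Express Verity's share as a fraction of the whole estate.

Uzoma takes one-third of 810,000 = 270,000. The remaining 540,000 passes to the descendants.
The descendants' portion (540,000) is divided into 3 shares of 180,000: Eira, Torin, and Verity each take 180,000.

Verity receives 2/9 of the estate.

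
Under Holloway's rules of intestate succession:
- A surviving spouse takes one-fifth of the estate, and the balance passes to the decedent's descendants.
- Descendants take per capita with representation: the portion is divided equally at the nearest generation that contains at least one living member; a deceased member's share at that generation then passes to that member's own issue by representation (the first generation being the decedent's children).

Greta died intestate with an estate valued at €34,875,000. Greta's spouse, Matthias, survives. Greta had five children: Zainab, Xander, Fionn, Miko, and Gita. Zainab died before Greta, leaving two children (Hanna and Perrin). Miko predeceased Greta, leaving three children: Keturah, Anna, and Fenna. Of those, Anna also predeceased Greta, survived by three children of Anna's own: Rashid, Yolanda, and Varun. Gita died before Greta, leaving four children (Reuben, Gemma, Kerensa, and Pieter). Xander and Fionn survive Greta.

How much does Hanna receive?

Matthias takes one-fifth of €34,875,000 = €6,975,000. The remaining €27,900,000 passes to the descendants.
The descendants' portion (€27,900,000) is divided into 5 shares of €5,580,000: Xander and Fionn each take €5,580,000; Zainab's €5,580,000 share passes to Zainab's issue; Miko's €5,580,000 share passes to Miko's issue; Gita's €5,580,000 share passes to Gita's issue.
Zainab's share (€5,580,000) is divided into 2 shares of €2,790,000: Hanna and Perrin each take €2,790,000.
Miko's share (€5,580,000) is divided into 3 shares of €1,860,000: Keturah and Fenna each take €1,860,000; Anna's €1,860,000 share passes to Anna's issue.
Anna's share (€1,860,000) is divided into 3 shares of €620,000: Rashid, Yolanda, and Varun each take €620,000.
Gita's share (€5,580,000) is divided into 4 shares of €1,395,000: Reuben, Gemma, Kerensa, and Pieter each take €1,395,000.

Hanna receives €2,790,000.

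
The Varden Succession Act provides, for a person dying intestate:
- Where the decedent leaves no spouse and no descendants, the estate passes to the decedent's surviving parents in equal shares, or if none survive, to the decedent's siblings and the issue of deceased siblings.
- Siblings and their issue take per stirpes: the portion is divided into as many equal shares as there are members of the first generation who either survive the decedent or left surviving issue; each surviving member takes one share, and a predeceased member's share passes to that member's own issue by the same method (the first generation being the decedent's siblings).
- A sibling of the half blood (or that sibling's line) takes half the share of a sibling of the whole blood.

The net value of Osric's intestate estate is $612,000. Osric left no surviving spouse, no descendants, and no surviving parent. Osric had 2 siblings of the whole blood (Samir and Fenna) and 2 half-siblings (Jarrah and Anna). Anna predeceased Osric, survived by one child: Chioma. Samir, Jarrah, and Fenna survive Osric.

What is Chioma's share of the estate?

The entire $612,000 passes to the siblings and their issue.
Counting each half-blood sibling's line as half a unit, there are 3 units in $612,000, so one unit is $204,000. Whole-blood lines (Samir and Fenna) take $204,000 each; half-blood lines (Jarrah and Anna) take $102,000 each.
Anna's share ($102,000) passes entirely to Chioma.

Chioma receives $102,000.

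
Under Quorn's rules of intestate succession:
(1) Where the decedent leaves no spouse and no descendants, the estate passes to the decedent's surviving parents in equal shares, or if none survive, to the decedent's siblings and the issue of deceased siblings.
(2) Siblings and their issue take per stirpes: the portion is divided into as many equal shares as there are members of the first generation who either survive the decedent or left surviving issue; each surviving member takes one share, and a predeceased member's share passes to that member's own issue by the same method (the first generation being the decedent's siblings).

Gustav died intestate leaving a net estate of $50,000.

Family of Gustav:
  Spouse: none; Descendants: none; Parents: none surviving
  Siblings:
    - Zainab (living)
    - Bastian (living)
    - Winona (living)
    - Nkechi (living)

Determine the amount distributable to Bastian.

Bastian receives $12,500.

The entire $50,000 passes to the siblings and their issue.
That amount ($50,000) is divided into 4 shares of $12,500: Zainab, Bastian, Winona, and Nkechi each take $12,500.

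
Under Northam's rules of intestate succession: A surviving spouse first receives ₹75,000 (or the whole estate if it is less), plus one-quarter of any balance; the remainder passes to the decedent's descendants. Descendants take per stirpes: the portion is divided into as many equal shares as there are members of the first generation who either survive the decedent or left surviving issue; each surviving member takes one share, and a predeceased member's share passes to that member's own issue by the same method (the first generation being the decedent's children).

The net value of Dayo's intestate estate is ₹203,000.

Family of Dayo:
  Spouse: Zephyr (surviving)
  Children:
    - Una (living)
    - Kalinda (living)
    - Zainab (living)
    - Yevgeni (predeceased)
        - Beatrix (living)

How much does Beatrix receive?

Beatrix receives ₹24,000.

Zephyr first takes ₹75,000, leaving a balance of ₹128,000. Zephyr then takes one-quarter of the balance (₹32,000), for a total of ₹107,000. The remaining ₹96,000 passes to the descendants.
The descendants' portion (₹96,000) is divided into 4 shares of ₹24,000: Una, Kalinda, and Zainab each take ₹24,000; Yevgeni's ₹24,000 share passes to Yevgeni's issue.
Yevgeni's share (₹24,000) passes entirely to Beatrix.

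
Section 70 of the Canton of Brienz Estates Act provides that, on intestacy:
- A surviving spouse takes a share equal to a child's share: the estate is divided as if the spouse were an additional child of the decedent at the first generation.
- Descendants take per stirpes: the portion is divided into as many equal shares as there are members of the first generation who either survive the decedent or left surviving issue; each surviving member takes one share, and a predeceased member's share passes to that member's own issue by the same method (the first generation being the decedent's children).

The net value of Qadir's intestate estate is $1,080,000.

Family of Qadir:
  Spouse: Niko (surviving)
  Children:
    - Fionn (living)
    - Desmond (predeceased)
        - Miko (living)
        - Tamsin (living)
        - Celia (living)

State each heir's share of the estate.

Niko: $360,000; Fionn: $360,000; Miko: $120,000; Tamsin: $120,000; Celia: $120,000

The spouse counts as an additional share at the children's level, so there are 3 primary shares of $360,000. Niko takes one such share ($360,000).
The children's combined portion ($720,000) is divided into 2 shares of $360,000: Fionn takes $360,000; Desmond's $360,000 share passes to Desmond's issue.
Desmond's share ($360,000) is divided into 3 shares of $120,000: Miko, Tamsin, and Celia each take $120,000.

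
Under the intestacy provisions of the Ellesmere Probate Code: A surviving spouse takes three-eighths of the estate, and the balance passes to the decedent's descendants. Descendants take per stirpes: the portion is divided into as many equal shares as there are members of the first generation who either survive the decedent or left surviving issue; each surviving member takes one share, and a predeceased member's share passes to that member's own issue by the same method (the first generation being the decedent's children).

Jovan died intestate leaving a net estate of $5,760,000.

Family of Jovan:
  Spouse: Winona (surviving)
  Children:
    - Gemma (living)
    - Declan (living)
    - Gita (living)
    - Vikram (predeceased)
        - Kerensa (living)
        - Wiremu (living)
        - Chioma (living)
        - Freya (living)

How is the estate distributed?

Winona: $2,160,000; Gemma: $900,000; Declan: $900,000; Gita: $900,000; Kerensa: $225,000; Wiremu: $225,000; Chioma: $225,000; Freya: $225,000

Winona takes three-eighths of $5,760,000 = $2,160,000. The remaining $3,600,000 passes to the descendants.
The descendants' portion ($3,600,000) is divided into 4 shares of $900,000: Gemma, Declan, and Gita each take $900,000; Vikram's $900,000 share passes to Vikram's issue.
Vikram's share ($900,000) is divided into 4 shares of $225,000: Kerensa, Wiremu, Chioma, and Freya each take $225,000.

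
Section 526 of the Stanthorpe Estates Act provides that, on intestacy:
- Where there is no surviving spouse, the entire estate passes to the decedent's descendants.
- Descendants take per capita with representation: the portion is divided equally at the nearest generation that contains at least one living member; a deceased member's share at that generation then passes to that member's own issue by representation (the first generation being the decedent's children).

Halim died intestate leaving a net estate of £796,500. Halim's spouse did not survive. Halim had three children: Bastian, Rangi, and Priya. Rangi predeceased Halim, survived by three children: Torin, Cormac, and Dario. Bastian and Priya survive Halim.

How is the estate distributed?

Bastian: £265,500; Torin: £88,500; Cormac: £88,500; Dario: £88,500; Priya: £265,500

The entire £796,500 passes to the descendants.
That amount (£796,500) is divided into 3 shares of £265,500: Bastian and Priya each take £265,500; Rangi's £265,500 share passes to Rangi's issue.
Rangi's share (£265,500) is divided into 3 shares of £88,500: Torin, Cormac, and Dario each take £88,500.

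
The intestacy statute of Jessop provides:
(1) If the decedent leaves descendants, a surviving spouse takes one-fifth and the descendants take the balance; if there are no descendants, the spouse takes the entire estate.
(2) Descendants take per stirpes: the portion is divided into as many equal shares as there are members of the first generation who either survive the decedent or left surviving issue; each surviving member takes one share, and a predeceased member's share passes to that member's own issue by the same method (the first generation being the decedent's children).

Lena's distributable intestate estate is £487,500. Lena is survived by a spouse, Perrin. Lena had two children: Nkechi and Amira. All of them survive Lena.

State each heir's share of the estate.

Perrin takes one-fifth of £487,500 = £97,500. The remaining £390,000 passes to the descendants.
The descendants' portion (£390,000) is divided into 2 shares of £195,000: Nkechi and Amira each take £195,000.

Perrin: £97,500; Nkechi: £195,000; Amira: £195,000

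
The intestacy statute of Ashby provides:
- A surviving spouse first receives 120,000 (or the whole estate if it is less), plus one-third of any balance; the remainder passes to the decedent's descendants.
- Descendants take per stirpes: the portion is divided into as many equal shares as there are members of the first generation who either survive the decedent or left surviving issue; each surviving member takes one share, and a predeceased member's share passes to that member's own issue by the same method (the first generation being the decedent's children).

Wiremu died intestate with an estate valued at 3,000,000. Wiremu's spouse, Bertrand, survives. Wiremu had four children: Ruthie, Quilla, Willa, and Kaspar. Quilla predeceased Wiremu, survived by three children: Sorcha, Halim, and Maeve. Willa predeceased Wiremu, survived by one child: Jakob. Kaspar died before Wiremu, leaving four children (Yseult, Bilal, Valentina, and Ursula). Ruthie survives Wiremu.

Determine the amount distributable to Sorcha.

Sorcha receives 160,000.

Bertrand first takes 120,000, leaving a balance of 2,880,000. Bertrand then takes one-third of the balance (960,000), for a total of 1,080,000. The remaining 1,920,000 passes to the descendants.
The descendants' portion (1,920,000) is divided into 4 shares of 480,000: Ruthie takes 480,000; Quilla's 480,000 share passes to Quilla's issue; Willa's 480,000 share passes to Willa's issue; Kaspar's 480,000 share passes to Kaspar's issue.
Quilla's share (480,000) is divided into 3 shares of 160,000: Sorcha, Halim, and Maeve each take 160,000.
Willa's share (480,000) passes entirely to Jakob.
Kaspar's share (480,000) is divided into 4 shares of 120,000: Yseult, Bilal, Valentina, and Ursula each take 120,000.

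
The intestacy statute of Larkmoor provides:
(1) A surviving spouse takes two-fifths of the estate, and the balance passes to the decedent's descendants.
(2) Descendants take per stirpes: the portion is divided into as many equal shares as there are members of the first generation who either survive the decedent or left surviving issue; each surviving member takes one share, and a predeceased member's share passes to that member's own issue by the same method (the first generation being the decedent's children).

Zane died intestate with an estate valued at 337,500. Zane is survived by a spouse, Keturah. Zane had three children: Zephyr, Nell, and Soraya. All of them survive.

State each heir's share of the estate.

Keturah takes two-fifths of 337,500 = 135,000. The remaining 202,500 passes to the descendants.
The descendants' portion (202,500) is divided into 3 shares of 67,500: Zephyr, Nell, and Soraya each take 67,500.

Keturah: 135,000; Zephyr: 67,500; Nell: 67,500; Soraya: 67,500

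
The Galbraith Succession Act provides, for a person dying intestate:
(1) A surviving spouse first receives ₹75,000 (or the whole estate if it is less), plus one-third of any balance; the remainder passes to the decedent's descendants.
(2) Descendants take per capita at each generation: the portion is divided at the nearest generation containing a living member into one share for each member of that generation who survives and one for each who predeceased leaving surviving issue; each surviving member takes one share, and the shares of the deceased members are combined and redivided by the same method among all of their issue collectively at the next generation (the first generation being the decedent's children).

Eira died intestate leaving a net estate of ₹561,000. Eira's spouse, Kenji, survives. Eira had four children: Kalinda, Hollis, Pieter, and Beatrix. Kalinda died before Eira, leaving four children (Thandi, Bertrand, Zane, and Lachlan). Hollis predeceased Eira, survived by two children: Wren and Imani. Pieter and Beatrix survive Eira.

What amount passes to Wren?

Wren receives ₹27,000.

Kenji first takes ₹75,000, leaving a balance of ₹486,000. Kenji then takes one-third of the balance (₹162,000), for a total of ₹237,000. The remaining ₹324,000 passes to the descendants.
The descendants' portion (₹324,000) is divided at the children's generation into 4 shares of ₹81,000. Pieter and Beatrix each take ₹81,000. The 2 shares of the deceased (Kalinda and Hollis) are combined into a pool of ₹162,000.
That pool (₹162,000) is divided at the grandchildren's generation equally among Thandi, Bertrand, Zane, Lachlan, Wren, and Imani: ₹27,000 each.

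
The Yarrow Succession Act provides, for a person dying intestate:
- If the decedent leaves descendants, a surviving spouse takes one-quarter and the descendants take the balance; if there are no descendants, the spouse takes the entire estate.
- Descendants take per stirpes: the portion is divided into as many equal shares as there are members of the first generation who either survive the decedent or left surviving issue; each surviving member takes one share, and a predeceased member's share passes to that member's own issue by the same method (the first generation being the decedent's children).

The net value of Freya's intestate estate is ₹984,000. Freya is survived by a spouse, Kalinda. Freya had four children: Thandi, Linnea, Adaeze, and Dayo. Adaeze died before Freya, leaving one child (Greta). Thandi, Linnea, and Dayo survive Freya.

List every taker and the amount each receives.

Kalinda takes one-quarter of ₹984,000 = ₹246,000. The remaining ₹738,000 passes to the descendants.
The descendants' portion (₹738,000) is divided into 4 shares of ₹184,500: Thandi, Linnea, and Dayo each take ₹184,500; Adaeze's ₹184,500 share passes to Adaeze's issue.
Adaeze's share (₹184,500) passes entirely to Greta.

Kalinda: ₹246,000; Thandi: ₹184,500; Linnea: ₹184,500; Greta: ₹184,500; Dayo: ₹184,500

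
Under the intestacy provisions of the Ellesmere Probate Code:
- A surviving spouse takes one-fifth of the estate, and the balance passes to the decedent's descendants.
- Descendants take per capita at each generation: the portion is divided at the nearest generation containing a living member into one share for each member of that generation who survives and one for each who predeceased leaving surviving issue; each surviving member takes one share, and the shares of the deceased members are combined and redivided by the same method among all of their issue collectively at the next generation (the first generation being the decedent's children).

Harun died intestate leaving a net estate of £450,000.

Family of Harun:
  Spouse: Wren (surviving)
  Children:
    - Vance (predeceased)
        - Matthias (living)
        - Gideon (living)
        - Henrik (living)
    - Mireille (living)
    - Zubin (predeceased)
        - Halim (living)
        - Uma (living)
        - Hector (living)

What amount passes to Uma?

Wren takes one-fifth of £450,000 = £90,000. The remaining £360,000 passes to the descendants.
The descendants' portion (£360,000) is divided at the children's generation into 3 shares of £120,000. Mireille takes £120,000. The 2 shares of the deceased (Vance and Zubin) are combined into a pool of £240,000.
That pool (£240,000) is divided at the grandchildren's generation equally among Matthias, Gideon, Henrik, Halim, Uma, and Hector: £40,000 each.

Uma receives £40,000.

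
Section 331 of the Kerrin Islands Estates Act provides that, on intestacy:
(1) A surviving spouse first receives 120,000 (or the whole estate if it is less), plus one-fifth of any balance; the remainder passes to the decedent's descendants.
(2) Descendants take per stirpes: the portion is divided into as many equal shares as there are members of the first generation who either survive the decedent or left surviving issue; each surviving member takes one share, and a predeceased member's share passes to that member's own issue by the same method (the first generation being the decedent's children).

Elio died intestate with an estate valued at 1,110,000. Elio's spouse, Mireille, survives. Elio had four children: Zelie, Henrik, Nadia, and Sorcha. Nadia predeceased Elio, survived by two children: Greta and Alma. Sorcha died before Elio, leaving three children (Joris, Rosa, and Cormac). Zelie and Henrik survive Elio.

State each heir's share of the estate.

Mireille first takes 120,000, leaving a balance of 990,000. Mireille then takes one-fifth of the balance (198,000), for a total of 318,000. The remaining 792,000 passes to the descendants.
The descendants' portion (792,000) is divided into 4 shares of 198,000: Zelie and Henrik each take 198,000; Nadia's 198,000 share passes to Nadia's issue; Sorcha's 198,000 share passes to Sorcha's issue.
Nadia's share (198,000) is divided into 2 shares of 99,000: Greta and Alma each take 99,000.
Sorcha's share (198,000) is divided into 3 shares of 66,000: Joris, Rosa, and Cormac each take 66,000.

Mireille: 318,000; Zelie: 198,000; Henrik: 198,000; Greta: 99,000; Alma: 99,000; Joris: 66,000; Rosa: 66,000; Cormac: 66,000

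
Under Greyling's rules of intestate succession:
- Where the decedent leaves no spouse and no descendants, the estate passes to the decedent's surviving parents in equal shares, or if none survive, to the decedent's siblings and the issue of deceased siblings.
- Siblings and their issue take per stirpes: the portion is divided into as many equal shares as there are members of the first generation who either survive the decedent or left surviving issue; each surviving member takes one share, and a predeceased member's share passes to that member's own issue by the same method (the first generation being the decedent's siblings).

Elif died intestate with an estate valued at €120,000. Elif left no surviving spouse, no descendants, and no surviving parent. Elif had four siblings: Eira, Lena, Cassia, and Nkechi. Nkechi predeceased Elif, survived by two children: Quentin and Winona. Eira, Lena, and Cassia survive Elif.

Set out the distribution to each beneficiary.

Eira: €30,000; Lena: €30,000; Cassia: €30,000; Quentin: €15,000; Winona: €15,000

The entire €120,000 passes to the siblings and their issue.
That amount (€120,000) is divided into 4 shares of €30,000: Eira, Lena, and Cassia each take €30,000; Nkechi's €30,000 share passes to Nkechi's issue.
Nkechi's share (€30,000) is divided into 2 shares of €15,000: Quentin and Winona each take €15,000.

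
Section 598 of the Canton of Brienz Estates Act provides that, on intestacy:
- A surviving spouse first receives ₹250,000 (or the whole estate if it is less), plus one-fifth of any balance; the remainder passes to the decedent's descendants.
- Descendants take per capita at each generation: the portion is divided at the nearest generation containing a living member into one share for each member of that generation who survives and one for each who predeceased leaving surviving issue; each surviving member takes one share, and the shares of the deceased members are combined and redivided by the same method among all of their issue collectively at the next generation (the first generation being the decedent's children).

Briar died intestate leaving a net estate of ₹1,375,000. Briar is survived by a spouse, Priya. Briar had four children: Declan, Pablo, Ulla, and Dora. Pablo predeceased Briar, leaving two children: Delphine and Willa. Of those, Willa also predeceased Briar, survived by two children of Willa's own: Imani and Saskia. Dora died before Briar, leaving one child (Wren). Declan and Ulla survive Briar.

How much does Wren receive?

Priya first takes ₹250,000, leaving a balance of ₹1,125,000. Priya then takes one-fifth of the balance (₹225,000), for a total of ₹475,000. The remaining ₹900,000 passes to the descendants.
The descendants' portion (₹900,000) is divided at the children's generation into 4 shares of ₹225,000. Declan and Ulla each take ₹225,000. The 2 shares of the deceased (Pablo and Dora) are combined into a pool of ₹450,000.
That pool (₹450,000) is divided at the grandchildren's generation into 3 shares of ₹150,000. Delphine and Wren each take ₹150,000. The remaining share for the deceased Willa (₹150,000) is carried to the next generation.
That pool (₹150,000) is divided at the great-grandchildren's generation equally among Imani and Saskia: ₹75,000 each.

Wren receives ₹150,000.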